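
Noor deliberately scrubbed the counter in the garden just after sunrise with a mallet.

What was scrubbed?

the counter

'the counter' marks the patient of the scrubbing event.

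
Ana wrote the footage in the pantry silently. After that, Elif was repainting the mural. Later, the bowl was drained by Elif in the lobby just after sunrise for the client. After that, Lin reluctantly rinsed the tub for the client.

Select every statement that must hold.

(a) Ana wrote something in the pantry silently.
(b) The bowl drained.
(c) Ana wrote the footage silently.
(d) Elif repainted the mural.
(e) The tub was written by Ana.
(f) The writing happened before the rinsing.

(a) Entailed — this follows by dropping conjuncts from the writing event's description.
(b) Entailed — 'Elif drained the bowl' is causative; it entails the inchoative 'the bowl drained'.
(c) Entailed — dropping 'in the pantry' leaves a sub-description the original still satisfies.
(d) Not entailed — 'was repainting' is progressive on an accomplishment; it does not entail the completed 'repainted'.
(e) Not entailed — Ana wrote the footage, not the tub; the tub belongs to the rinsing event.
(f) Entailed — the narrative places the writing before the rinsing.

(a), (b), (c), (f)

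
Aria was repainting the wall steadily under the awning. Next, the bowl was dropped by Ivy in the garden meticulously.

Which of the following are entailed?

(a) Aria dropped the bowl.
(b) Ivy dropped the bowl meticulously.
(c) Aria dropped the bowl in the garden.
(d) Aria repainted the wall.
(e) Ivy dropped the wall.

(b)

(a) Not entailed — the passage has Ivy dropping the bowl, not Aria.
(b) Entailed — every conjunct here is already in the original dropping event.
(c) Not entailed — the passage has Ivy dropping the bowl, not Aria.
(d) Not entailed — 'was repainting' is progressive on an accomplishment; it does not entail the completed 'repainted'.
(e) Not entailed — Ivy dropped the bowl, not the wall; the wall belongs to the repainting event.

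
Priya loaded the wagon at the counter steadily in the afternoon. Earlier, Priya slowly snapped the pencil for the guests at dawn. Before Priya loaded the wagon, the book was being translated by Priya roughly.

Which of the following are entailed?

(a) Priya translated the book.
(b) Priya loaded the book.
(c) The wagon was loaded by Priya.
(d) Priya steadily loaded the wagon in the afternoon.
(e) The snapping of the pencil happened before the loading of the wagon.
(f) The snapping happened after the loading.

(c), (d), (e)

(a) Not entailed — 'was translating' is progressive on an accomplishment; it does not entail the completed 'translated'.
(b) Not entailed — Priya loaded the wagon, not the book; the book belongs to the translating event.
(c) Entailed — every conjunct here is already in the original loading event.
(d) Entailed — every conjunct here is already in the original loading event.
(e) Entailed — the narrative places the snapping before the loading.
(f) Not entailed — the narrative places the snapping before the loading, not after.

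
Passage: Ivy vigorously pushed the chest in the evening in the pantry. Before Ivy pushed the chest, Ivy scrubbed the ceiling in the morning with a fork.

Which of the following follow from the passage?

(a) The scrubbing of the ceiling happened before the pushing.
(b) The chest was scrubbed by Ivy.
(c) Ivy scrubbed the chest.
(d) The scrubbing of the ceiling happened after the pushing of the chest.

(a) Entailed — the narrative places the scrubbing before the pushing.
(b) Not entailed — Ivy scrubbed the ceiling, not the chest; the chest belongs to the pushing event.
(c) Not entailed — Ivy scrubbed the ceiling, not the chest; the chest belongs to the pushing event.
(d) Not entailed — the narrative places the scrubbing before the pushing, not after.

(a)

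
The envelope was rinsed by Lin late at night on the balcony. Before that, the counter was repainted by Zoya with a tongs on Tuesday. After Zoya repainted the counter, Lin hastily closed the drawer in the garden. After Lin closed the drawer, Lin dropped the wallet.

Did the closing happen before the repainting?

The narrative orders the repainting before the closing.

no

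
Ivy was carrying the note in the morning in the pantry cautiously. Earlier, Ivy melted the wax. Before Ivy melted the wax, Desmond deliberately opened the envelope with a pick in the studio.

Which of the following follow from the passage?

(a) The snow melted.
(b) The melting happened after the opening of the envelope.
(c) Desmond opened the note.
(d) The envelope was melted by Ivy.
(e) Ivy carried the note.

(b), (e)

(a) Not entailed — the wax is what melted, not the snow.
(b) Entailed — the narrative places the opening before the melting.
(c) Not entailed — Desmond opened the envelope, not the note; the note belongs to the carrying event.
(d) Not entailed — Ivy melted the wax, not the envelope; the envelope belongs to the opening event.
(e) Entailed — 'carry' is an activity; 'was carrying' entails that some carrying happened, so 'carried' holds.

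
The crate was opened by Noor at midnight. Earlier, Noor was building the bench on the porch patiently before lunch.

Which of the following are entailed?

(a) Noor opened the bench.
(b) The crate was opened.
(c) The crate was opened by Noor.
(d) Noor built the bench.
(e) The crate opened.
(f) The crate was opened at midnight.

(a) Not entailed — Noor opened the crate, not the bench; the bench belongs to the building event.
(b) Entailed — every conjunct here is already in the original opening event.
(c) Entailed — the original entails any weakening of itself; this just drops 'at midnight'.
(d) Not entailed — 'was building' is progressive on an accomplishment; it does not entail the completed 'built'.
(e) Entailed — 'Noor opened the crate' is causative; it entails the inchoative 'the crate opened'.
(f) Entailed — every conjunct here is already in the original opening event.

(b), (c), (e), (f)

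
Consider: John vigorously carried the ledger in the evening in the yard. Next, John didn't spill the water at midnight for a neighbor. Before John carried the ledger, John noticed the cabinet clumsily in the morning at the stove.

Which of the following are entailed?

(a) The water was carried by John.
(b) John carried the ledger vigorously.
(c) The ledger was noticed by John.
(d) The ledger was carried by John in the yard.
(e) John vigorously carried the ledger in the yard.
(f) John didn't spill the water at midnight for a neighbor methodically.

(b), (d), (e), (f)

(a) Not entailed — John carried the ledger, not the water; the water belongs to the spilling event.
(b) Entailed — this follows by dropping conjuncts from the carrying event's description.
(c) Not entailed — John noticed the cabinet, not the ledger; the ledger belongs to the carrying event.
(d) Entailed — every conjunct here is already in the original carrying event.
(e) Entailed — the original entails any weakening of itself; this just drops 'in the evening'.
(f) Entailed — under negation, adding a further restriction is entailed: if no such spilling event occurred, none occurred methodically either.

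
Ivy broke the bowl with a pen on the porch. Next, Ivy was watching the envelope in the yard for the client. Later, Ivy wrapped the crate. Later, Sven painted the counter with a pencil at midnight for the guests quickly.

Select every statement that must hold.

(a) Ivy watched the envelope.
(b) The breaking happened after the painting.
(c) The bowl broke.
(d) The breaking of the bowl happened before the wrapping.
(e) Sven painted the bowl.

(a), (c), (d)

(a) Entailed — 'watch' is an activity; 'was watching' entails that some watching happened, so 'watched' holds.
(b) Not entailed — the narrative places the breaking before the painting, not after.
(c) Entailed — 'Ivy broke the bowl' is causative; it entails the inchoative 'the bowl broke'.
(d) Entailed — the narrative places the breaking before the wrapping.
(e) Not entailed — Sven painted the counter, not the bowl; the bowl belongs to the breaking event.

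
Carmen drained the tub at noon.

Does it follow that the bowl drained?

Nothing is said about any bowl; only the tub is affected.

no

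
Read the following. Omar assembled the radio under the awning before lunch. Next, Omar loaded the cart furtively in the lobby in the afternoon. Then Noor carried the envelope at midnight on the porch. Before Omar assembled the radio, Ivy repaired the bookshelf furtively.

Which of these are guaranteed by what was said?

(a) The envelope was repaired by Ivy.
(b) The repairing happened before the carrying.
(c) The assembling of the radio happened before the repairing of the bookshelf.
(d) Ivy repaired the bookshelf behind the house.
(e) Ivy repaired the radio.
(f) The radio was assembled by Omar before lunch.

(b), (f)

(a) Not entailed — Ivy repaired the bookshelf, not the envelope; the envelope belongs to the carrying event.
(b) Entailed — the narrative places the repairing before the carrying.
(c) Not entailed — the narrative places the repairing before the assembling, not after.
(d) Not entailed — 'behind the house' adds information not in the original event.
(e) Not entailed — Ivy repaired the bookshelf, not the radio; the radio belongs to the assembling event.
(f) Entailed — the original entails any weakening of itself; this just drops 'under the awning'.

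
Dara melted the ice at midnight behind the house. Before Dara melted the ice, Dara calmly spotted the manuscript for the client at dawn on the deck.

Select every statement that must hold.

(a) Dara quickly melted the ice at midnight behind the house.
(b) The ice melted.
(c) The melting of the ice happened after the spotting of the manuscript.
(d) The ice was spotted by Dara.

(b), (c)

(a) Not entailed — 'quickly' adds information not in the original event.
(b) Entailed — 'Dara melted the ice' is causative; it entails the inchoative 'the ice melted'.
(c) Entailed — the narrative places the spotting before the melting.
(d) Not entailed — Dara spotted the manuscript, not the ice; the ice belongs to the melting event.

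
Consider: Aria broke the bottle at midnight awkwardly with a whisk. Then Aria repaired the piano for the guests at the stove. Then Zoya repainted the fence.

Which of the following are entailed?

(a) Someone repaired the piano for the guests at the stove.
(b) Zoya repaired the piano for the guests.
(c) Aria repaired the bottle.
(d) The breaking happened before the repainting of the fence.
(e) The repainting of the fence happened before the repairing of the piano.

(a) Entailed — this follows by dropping conjuncts from the repairing event's description.
(b) Not entailed — the passage has Aria repairing the piano, not Zoya.
(c) Not entailed — Aria repaired the piano, not the bottle; the bottle belongs to the breaking event.
(d) Entailed — the narrative places the breaking before the repainting.
(e) Not entailed — the narrative places the repairing before the repainting, not after.

(a), (d)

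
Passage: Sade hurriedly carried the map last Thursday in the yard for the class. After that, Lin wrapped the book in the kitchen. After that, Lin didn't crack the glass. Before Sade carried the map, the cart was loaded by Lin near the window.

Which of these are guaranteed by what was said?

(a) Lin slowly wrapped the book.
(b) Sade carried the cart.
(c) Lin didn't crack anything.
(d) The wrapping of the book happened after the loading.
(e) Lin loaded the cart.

(d), (e)

(a) Not entailed — 'slowly' adds information not in the original event.
(b) Not entailed — Sade carried the map, not the cart; the cart belongs to the loading event.
(c) Not entailed — the original only denies this specific event; Lin may have cracked something else.
(d) Entailed — the narrative places the loading before the wrapping.
(e) Entailed — this follows by dropping conjuncts from the loading event's description.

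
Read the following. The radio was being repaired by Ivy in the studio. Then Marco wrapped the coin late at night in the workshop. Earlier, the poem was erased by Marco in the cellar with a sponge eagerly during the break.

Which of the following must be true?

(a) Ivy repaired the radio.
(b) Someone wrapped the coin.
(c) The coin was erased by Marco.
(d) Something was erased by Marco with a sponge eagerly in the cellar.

(b), (d)

(a) Not entailed — 'was repairing' is progressive on an accomplishment; it does not entail the completed 'repaired'.
(b) Entailed — the original entails any weakening of itself; this just drops 'in the workshop', 'late at night' and generalizes the agent.
(c) Not entailed — Marco erased the poem, not the coin; the coin belongs to the wrapping event.
(d) Entailed — this follows by dropping conjuncts from the erasing event's description.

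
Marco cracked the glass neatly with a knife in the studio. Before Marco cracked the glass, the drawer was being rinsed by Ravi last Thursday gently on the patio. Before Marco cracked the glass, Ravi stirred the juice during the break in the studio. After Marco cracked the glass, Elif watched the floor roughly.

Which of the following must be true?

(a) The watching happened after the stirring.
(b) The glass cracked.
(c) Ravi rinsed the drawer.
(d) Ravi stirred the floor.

(a) Entailed — the narrative places the stirring before the watching.
(b) Entailed — 'Marco cracked the glass' is causative; it entails the inchoative 'the glass cracked'.
(c) Entailed — 'rinse' is an activity; 'was rinsing' entails that some rinsing happened, so 'rinsed' holds.
(d) Not entailed — Ravi stirred the juice, not the floor; the floor belongs to the watching event.

(a), (b), (c)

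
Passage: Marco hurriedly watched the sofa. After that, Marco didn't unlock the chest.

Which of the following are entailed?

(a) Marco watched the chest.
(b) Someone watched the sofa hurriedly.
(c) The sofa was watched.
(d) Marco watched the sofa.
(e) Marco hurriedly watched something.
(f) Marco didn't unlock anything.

(b), (c), (d), (e)

(a) Not entailed — Marco watched the sofa, not the chest; the chest belongs to the unlocking event.
(b) Entailed — the original entails any weakening of itself; this just generalizes the agent.
(c) Entailed — dropping 'hurriedly' and generalizing the agent leaves a sub-description the original still satisfies.
(d) Entailed — dropping 'hurriedly' leaves a sub-description the original still satisfies.
(e) Entailed — this follows by dropping conjuncts from the watching event's description.
(f) Not entailed — the original only denies this specific event; Marco may have unlocked something else.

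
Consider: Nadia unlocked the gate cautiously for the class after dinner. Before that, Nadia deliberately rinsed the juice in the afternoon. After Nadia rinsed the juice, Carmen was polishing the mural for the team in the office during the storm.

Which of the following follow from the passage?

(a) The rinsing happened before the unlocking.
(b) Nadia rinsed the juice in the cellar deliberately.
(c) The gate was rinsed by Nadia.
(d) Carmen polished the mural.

(a) Entailed — the narrative places the rinsing before the unlocking.
(b) Not entailed — 'in the cellar' adds information not in the original event.
(c) Not entailed — Nadia rinsed the juice, not the gate; the gate belongs to the unlocking event.
(d) Entailed — 'polish' is an activity; 'was polishing' entails that some polishing happened, so 'polished' holds.

(a), (d)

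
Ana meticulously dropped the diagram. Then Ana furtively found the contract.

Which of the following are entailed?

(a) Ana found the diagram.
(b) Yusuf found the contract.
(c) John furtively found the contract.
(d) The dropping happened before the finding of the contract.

(a) Not entailed — Ana found the contract, not the diagram; the diagram belongs to the dropping event.
(b) Not entailed — the passage has Ana finding the contract, not Yusuf.
(c) Not entailed — the passage has Ana finding the contract, not John.
(d) Entailed — the narrative places the dropping before the finding.

(d)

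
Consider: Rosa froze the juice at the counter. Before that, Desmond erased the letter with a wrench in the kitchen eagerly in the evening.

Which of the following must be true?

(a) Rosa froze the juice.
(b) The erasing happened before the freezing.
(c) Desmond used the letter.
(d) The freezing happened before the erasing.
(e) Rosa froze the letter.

(a), (b)

(a) Entailed — dropping 'at the counter' leaves a sub-description the original still satisfies.
(b) Entailed — the narrative places the erasing before the freezing.
(c) Not entailed — the letter is the patient, not an instrument — Desmond used a wrench.
(d) Not entailed — the narrative places the erasing before the freezing, not after.
(e) Not entailed — Rosa froze the juice, not the letter; the letter belongs to the erasing event.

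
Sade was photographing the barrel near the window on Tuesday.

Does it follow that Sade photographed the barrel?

no

'was photographing' is progressive; for an accomplishment like 'photograph the barrel', it doesn't entail completion.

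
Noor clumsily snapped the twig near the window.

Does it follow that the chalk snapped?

Nothing is said about any chalk; only the twig is affected.

no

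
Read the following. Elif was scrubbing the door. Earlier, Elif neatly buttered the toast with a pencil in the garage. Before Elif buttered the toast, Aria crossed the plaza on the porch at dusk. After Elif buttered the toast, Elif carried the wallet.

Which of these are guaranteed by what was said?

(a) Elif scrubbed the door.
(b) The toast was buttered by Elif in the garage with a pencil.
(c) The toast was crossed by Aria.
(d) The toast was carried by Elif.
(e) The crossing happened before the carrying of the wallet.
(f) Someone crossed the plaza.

(a), (b), (e), (f)

(a) Entailed — 'scrub' is an activity; 'was scrubbing' entails that some scrubbing happened, so 'scrubbed' holds.
(b) Entailed — this follows by dropping conjuncts from the buttering event's description.
(c) Not entailed — Aria crossed the plaza, not the toast; the toast belongs to the buttering event.
(d) Not entailed — Elif carried the wallet, not the toast; the toast belongs to the buttering event.
(e) Entailed — the narrative places the crossing before the carrying.
(f) Entailed — dropping 'at dusk', 'on the porch' and generalizing the agent leaves a sub-description the original still satisfies.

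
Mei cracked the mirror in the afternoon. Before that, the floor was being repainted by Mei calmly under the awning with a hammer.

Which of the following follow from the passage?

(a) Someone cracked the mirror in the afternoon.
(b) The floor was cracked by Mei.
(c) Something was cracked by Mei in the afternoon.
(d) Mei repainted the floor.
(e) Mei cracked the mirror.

(a), (c), (e)

(a) Entailed — every conjunct here is already in the original cracking event.
(b) Not entailed — Mei cracked the mirror, not the floor; the floor belongs to the repainting event.
(c) Entailed — the original entails any weakening of itself; this just generalizes the patient.
(d) Not entailed — 'was repainting' is progressive on an accomplishment; it does not entail the completed 'repainted'.
(e) Entailed — every conjunct here is already in the original cracking event.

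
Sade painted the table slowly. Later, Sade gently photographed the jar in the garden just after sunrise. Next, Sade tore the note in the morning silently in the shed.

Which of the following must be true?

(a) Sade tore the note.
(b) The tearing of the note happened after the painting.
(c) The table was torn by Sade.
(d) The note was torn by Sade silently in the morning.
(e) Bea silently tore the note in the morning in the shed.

(a), (b), (d)

(a) Entailed — dropping 'in the morning', 'silently', 'in the shed' leaves a sub-description the original still satisfies.
(b) Entailed — the narrative places the painting before the tearing.
(c) Not entailed — Sade tore the note, not the table; the table belongs to the painting event.
(d) Entailed — every conjunct here is already in the original tearing event.
(e) Not entailed — the passage has Sade tearing the note, not Bea.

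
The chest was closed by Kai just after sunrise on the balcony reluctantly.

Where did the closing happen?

'on the balcony' marks the location of the closing event.

on the balcony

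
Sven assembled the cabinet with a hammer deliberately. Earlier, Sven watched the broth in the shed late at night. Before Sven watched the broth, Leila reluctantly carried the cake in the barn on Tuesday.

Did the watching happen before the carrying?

no

The narrative orders the carrying before the watching.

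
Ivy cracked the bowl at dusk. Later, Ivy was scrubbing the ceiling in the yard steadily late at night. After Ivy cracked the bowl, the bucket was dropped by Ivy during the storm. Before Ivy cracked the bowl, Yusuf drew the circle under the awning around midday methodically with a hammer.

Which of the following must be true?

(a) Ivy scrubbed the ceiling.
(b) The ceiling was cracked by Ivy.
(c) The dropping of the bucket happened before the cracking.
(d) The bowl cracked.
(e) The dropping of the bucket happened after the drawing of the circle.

(a), (d), (e)

(a) Entailed — 'scrub' is an activity; 'was scrubbing' entails that some scrubbing happened, so 'scrubbed' holds.
(b) Not entailed — Ivy cracked the bowl, not the ceiling; the ceiling belongs to the scrubbing event.
(c) Not entailed — the narrative places the cracking before the dropping, not after.
(d) Entailed — 'Ivy cracked the bowl' is causative; it entails the inchoative 'the bowl cracked'.
(e) Entailed — the narrative places the drawing before the dropping.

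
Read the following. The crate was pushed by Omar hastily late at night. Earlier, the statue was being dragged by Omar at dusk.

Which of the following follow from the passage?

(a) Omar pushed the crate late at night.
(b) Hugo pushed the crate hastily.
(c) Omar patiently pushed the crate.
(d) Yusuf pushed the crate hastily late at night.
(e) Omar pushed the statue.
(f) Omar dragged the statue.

(a), (f)

(a) Entailed — this follows by dropping conjuncts from the pushing event's description.
(b) Not entailed — the passage has Omar pushing the crate, not Hugo.
(c) Not entailed — 'patiently' adds a manner not in (and inconsistent with) the original.
(d) Not entailed — the passage has Omar pushing the crate, not Yusuf.
(e) Not entailed — Omar pushed the crate, not the statue; the statue belongs to the dragging event.
(f) Entailed — 'drag' is an activity; 'was dragging' entails that some dragging happened, so 'dragged' holds.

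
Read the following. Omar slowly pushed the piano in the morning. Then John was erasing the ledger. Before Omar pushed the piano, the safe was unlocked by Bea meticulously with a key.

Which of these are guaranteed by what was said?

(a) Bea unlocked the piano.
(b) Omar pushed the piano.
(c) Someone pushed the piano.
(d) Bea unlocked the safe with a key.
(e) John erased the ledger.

(b), (c), (d)

(a) Not entailed — Bea unlocked the safe, not the piano; the piano belongs to the pushing event.
(b) Entailed — this follows by dropping conjuncts from the pushing event's description.
(c) Entailed — the original entails any weakening of itself; this just drops 'slowly', 'in the morning' and generalizes the agent.
(d) Entailed — every conjunct here is already in the original unlocking event.
(e) Not entailed — 'was erasing' is progressive on an accomplishment; it does not entail the completed 'erased'.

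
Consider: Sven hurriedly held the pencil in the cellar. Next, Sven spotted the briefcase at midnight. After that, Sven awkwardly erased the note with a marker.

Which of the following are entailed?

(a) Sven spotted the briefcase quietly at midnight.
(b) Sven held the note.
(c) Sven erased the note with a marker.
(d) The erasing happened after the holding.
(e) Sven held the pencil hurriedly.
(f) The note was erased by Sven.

(c), (d), (e), (f)

(a) Not entailed — 'quietly' adds information not in the original event.
(b) Not entailed — Sven held the pencil, not the note; the note belongs to the erasing event.
(c) Entailed — this follows by dropping conjuncts from the erasing event's description.
(d) Entailed — the narrative places the holding before the erasing.
(e) Entailed — the original entails any weakening of itself; this just drops 'in the cellar'.
(f) Entailed — this follows by dropping conjuncts from the erasing event's description.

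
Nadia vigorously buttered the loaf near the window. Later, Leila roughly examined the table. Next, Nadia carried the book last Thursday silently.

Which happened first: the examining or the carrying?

The connectives place the examining before the carrying.

the examining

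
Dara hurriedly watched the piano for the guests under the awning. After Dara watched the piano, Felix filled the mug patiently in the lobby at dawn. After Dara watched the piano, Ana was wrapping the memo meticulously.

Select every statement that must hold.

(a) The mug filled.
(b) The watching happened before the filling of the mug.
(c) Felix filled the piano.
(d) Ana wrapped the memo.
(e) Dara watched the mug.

(a) Entailed — 'Felix filled the mug' is causative; it entails the inchoative 'the mug filled'.
(b) Entailed — the narrative places the watching before the filling.
(c) Not entailed — Felix filled the mug, not the piano; the piano belongs to the watching event.
(d) Not entailed — 'was wrapping' is progressive on an accomplishment; it does not entail the completed 'wrapped'.
(e) Not entailed — Dara watched the piano, not the mug; the mug belongs to the filling event.

(a), (b)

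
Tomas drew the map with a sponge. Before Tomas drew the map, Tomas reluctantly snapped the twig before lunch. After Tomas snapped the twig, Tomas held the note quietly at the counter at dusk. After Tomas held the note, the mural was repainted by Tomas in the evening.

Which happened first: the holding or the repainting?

the holding

The connectives place the holding before the repainting.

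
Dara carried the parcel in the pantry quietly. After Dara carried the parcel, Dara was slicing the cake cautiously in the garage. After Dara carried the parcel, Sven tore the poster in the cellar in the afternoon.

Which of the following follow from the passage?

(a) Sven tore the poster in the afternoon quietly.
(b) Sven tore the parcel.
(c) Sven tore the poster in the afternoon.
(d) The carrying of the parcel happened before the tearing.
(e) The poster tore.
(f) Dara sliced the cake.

(c), (d), (e)

(a) Not entailed — 'quietly' adds information not in the original event.
(b) Not entailed — Sven tore the poster, not the parcel; the parcel belongs to the carrying event.
(c) Entailed — every conjunct here is already in the original tearing event.
(d) Entailed — the narrative places the carrying before the tearing.
(e) Entailed — 'Sven tore the poster' is causative; it entails the inchoative 'the poster tore'.
(f) Not entailed — 'was slicing' is progressive on an accomplishment; it does not entail the completed 'sliced'.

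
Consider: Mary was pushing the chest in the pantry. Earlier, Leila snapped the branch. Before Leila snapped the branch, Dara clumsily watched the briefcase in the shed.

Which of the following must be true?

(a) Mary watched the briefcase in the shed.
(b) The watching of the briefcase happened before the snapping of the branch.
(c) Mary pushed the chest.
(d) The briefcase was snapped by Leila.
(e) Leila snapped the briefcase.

(a) Not entailed — the passage has Dara watching the briefcase, not Mary.
(b) Entailed — the narrative places the watching before the snapping.
(c) Entailed — 'push' is an activity; 'was pushing' entails that some pushing happened, so 'pushed' holds.
(d) Not entailed — Leila snapped the branch, not the briefcase; the briefcase belongs to the watching event.
(e) Not entailed — Leila snapped the branch, not the briefcase; the briefcase belongs to the watching event.

(b), (c)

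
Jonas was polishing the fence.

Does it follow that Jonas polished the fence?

'polish' is atelic; if Jonas was polishing the fence, then Jonas polished the fence (for some time).

yes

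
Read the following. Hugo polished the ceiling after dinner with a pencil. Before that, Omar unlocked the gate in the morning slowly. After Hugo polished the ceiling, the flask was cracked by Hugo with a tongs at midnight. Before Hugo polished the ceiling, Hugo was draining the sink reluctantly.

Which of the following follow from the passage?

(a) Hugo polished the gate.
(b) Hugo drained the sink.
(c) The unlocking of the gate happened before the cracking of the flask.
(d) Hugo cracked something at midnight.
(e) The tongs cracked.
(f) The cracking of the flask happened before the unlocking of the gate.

(a) Not entailed — Hugo polished the ceiling, not the gate; the gate belongs to the unlocking event.
(b) Not entailed — 'was draining' is progressive on an accomplishment; it does not entail the completed 'drained'.
(c) Entailed — the narrative places the unlocking before the cracking.
(d) Entailed — every conjunct here is already in the original cracking event.
(e) Not entailed — the flask is what cracked, not the tongs.
(f) Not entailed — the narrative places the unlocking before the cracking, not after.

(c), (d)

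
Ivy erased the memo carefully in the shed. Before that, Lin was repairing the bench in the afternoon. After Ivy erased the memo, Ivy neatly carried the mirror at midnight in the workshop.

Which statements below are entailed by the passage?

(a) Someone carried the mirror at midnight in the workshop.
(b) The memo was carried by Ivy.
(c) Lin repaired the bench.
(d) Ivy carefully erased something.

(a), (d)

(a) Entailed — dropping 'neatly' and generalizing the agent leaves a sub-description the original still satisfies.
(b) Not entailed — Ivy carried the mirror, not the memo; the memo belongs to the erasing event.
(c) Not entailed — 'was repairing' is progressive on an accomplishment; it does not entail the completed 'repaired'.
(d) Entailed — dropping 'in the shed' and generalizing the patient leaves a sub-description the original still satisfies.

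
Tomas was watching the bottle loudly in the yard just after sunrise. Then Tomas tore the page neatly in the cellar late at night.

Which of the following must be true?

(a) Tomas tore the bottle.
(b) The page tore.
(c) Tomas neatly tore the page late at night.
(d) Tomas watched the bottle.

(b), (c), (d)

(a) Not entailed — Tomas tore the page, not the bottle; the bottle belongs to the watching event.
(b) Entailed — 'Tomas tore the page' is causative; it entails the inchoative 'the page tore'.
(c) Entailed — dropping 'in the cellar' leaves a sub-description the original still satisfies.
(d) Entailed — 'watch' is an activity; 'was watching' entails that some watching happened, so 'watched' holds.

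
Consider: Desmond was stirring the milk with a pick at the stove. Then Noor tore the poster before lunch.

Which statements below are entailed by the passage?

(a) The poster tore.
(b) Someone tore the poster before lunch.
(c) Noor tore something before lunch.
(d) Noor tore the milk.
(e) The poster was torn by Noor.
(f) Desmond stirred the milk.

(a), (b), (c), (e), (f)

(a) Entailed — 'Noor tore the poster' is causative; it entails the inchoative 'the poster tore'.
(b) Entailed — every conjunct here is already in the original tearing event.
(c) Entailed — this follows by dropping conjuncts from the tearing event's description.
(d) Not entailed — Noor tore the poster, not the milk; the milk belongs to the stirring event.
(e) Entailed — the original entails any weakening of itself; this just drops 'before lunch'.
(f) Entailed — 'stir' is an activity; 'was stirring' entails that some stirring happened, so 'stirred' holds.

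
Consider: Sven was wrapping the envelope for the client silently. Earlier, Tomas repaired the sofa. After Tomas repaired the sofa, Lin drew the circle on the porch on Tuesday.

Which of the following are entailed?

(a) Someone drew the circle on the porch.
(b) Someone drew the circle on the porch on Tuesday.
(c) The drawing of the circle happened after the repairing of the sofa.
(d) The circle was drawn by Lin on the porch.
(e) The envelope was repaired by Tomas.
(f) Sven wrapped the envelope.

(a) Entailed — dropping 'on Tuesday' and generalizing the agent leaves a sub-description the original still satisfies.
(b) Entailed — this follows by dropping conjuncts from the drawing event's description.
(c) Entailed — the narrative places the repairing before the drawing.
(d) Entailed — the original entails any weakening of itself; this just drops 'on Tuesday'.
(e) Not entailed — Tomas repaired the sofa, not the envelope; the envelope belongs to the wrapping event.
(f) Not entailed — 'was wrapping' is progressive on an accomplishment; it does not entail the completed 'wrapped'.

(a), (b), (c), (d)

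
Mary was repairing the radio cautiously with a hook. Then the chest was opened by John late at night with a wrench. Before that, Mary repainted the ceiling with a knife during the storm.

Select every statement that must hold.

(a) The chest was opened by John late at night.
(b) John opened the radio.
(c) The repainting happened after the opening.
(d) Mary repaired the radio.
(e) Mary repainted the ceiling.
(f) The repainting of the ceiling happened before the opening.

(a) Entailed — this follows by dropping conjuncts from the opening event's description.
(b) Not entailed — John opened the chest, not the radio; the radio belongs to the repairing event.
(c) Not entailed — the narrative places the repainting before the opening, not after.
(d) Not entailed — 'was repairing' is progressive on an accomplishment; it does not entail the completed 'repaired'.
(e) Entailed — every conjunct here is already in the original repainting event.
(f) Entailed — the narrative places the repainting before the opening.

(a), (e), (f)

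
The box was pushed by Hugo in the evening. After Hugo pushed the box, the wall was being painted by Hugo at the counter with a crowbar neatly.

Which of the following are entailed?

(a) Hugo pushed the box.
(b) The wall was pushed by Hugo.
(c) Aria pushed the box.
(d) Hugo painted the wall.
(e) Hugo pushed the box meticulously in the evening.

(a) Entailed — the original entails any weakening of itself; this just drops 'in the evening'.
(b) Not entailed — Hugo pushed the box, not the wall; the wall belongs to the painting event.
(c) Not entailed — the passage has Hugo pushing the box, not Aria.
(d) Not entailed — 'was painting' is progressive on an accomplishment; it does not entail the completed 'painted'.
(e) Not entailed — 'meticulously' adds information not in the original event.

(a)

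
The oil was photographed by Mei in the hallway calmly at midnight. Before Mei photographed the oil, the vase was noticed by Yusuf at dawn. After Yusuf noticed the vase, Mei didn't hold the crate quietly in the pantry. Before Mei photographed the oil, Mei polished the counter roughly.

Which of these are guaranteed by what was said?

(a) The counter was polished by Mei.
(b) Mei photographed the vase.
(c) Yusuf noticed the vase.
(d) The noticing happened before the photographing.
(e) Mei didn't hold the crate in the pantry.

(a), (c), (d)

(a) Entailed — this follows by dropping conjuncts from the polishing event's description.
(b) Not entailed — Mei photographed the oil, not the vase; the vase belongs to the noticing event.
(c) Entailed — this follows by dropping conjuncts from the noticing event's description.
(d) Entailed — the narrative places the noticing before the photographing.
(e) Not entailed — dropping 'quietly' under negation is not valid — the original leaves open that Mei held the crate some other way.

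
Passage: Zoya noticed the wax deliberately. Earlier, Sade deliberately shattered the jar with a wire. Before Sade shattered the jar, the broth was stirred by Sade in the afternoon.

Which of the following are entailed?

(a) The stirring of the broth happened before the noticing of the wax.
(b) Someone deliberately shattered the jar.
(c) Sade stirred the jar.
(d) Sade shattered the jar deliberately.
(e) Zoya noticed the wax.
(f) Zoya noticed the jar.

(a), (b), (d), (e)

(a) Entailed — the narrative places the stirring before the noticing.
(b) Entailed — this follows by dropping conjuncts from the shattering event's description.
(c) Not entailed — Sade stirred the broth, not the jar; the jar belongs to the shattering event.
(d) Entailed — this follows by dropping conjuncts from the shattering event's description.
(e) Entailed — dropping 'deliberately' leaves a sub-description the original still satisfies.
(f) Not entailed — Zoya noticed the wax, not the jar; the jar belongs to the shattering event.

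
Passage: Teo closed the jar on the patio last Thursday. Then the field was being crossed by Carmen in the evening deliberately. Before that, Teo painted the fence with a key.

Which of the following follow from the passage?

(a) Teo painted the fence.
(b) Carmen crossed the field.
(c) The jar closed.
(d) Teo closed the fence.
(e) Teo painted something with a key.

(a), (c), (e)

(a) Entailed — dropping 'with a key' leaves a sub-description the original still satisfies.
(b) Not entailed — 'was crossing' is progressive on an accomplishment; it does not entail the completed 'crossed'.
(c) Entailed — 'Teo closed the jar' is causative; it entails the inchoative 'the jar closed'.
(d) Not entailed — Teo closed the jar, not the fence; the fence belongs to the painting event.
(e) Entailed — every conjunct here is already in the original painting event.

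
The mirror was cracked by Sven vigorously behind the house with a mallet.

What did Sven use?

'with a mallet' marks the instrument of the cracking event.

a mallet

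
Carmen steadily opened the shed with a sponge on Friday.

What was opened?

the shed

'the shed' marks the patient of the opening event.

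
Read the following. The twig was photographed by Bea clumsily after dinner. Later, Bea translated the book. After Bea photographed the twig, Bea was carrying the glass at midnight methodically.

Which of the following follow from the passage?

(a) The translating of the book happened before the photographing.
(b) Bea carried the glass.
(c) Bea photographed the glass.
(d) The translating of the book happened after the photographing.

(a) Not entailed — the narrative places the photographing before the translating, not after.
(b) Entailed — 'carry' is an activity; 'was carrying' entails that some carrying happened, so 'carried' holds.
(c) Not entailed — Bea photographed the twig, not the glass; the glass belongs to the carrying event.
(d) Entailed — the narrative places the photographing before the translating.

(b), (d)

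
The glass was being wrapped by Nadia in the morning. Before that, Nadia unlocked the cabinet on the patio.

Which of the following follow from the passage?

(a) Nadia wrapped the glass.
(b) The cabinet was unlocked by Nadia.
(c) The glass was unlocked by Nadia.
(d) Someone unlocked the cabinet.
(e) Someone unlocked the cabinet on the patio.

(a) Not entailed — 'was wrapping' is progressive on an accomplishment; it does not entail the completed 'wrapped'.
(b) Entailed — this follows by dropping conjuncts from the unlocking event's description.
(c) Not entailed — Nadia unlocked the cabinet, not the glass; the glass belongs to the wrapping event.
(d) Entailed — the original entails any weakening of itself; this just drops 'on the patio' and generalizes the agent.
(e) Entailed — the original entails any weakening of itself; this just generalizes the agent.

(b), (d), (e)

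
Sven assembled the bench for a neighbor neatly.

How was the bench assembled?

'neatly' marks the manner of the assembling event.

neatly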